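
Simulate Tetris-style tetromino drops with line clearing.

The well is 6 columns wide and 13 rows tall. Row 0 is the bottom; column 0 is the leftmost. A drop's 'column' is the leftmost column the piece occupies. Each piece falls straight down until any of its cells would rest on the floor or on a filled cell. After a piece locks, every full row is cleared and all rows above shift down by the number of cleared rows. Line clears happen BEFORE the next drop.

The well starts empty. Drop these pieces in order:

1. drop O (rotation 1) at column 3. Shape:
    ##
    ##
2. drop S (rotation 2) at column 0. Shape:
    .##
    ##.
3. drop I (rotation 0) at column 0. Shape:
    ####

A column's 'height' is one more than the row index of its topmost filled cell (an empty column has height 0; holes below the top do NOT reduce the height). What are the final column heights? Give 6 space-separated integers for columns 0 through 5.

Drop 1: O rot1 at col 3 lands with bottom-row=0; cleared 0 line(s) (total 0); column heights now [0 0 0 2 2 0], max=2
Drop 2: S rot2 at col 0 lands with bottom-row=0; cleared 0 line(s) (total 0); column heights now [1 2 2 2 2 0], max=2
Drop 3: I rot0 at col 0 lands with bottom-row=2; cleared 0 line(s) (total 0); column heights now [3 3 3 3 2 0], max=3

Answer: 3 3 3 3 2 0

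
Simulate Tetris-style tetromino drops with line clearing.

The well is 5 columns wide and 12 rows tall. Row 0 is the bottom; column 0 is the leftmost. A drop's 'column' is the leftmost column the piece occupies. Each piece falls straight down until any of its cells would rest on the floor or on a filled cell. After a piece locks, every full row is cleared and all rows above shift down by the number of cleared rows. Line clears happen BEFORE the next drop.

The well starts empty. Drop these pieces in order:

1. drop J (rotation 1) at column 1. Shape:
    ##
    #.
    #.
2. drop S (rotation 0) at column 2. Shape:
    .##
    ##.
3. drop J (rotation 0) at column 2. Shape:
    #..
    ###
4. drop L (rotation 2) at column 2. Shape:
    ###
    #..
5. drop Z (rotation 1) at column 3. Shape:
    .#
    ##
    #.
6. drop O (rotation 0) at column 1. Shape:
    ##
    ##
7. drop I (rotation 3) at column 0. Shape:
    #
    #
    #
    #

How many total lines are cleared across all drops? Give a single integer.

Drop 1: J rot1 at col 1 lands with bottom-row=0; cleared 0 line(s) (total 0); column heights now [0 3 3 0 0], max=3
Drop 2: S rot0 at col 2 lands with bottom-row=3; cleared 0 line(s) (total 0); column heights now [0 3 4 5 5], max=5
Drop 3: J rot0 at col 2 lands with bottom-row=5; cleared 0 line(s) (total 0); column heights now [0 3 7 6 6], max=7
Drop 4: L rot2 at col 2 lands with bottom-row=7; cleared 0 line(s) (total 0); column heights now [0 3 9 9 9], max=9
Drop 5: Z rot1 at col 3 lands with bottom-row=9; cleared 0 line(s) (total 0); column heights now [0 3 9 11 12], max=12
Drop 6: O rot0 at col 1 lands with bottom-row=9; cleared 0 line(s) (total 0); column heights now [0 11 11 11 12], max=12
Drop 7: I rot3 at col 0 lands with bottom-row=0; cleared 0 line(s) (total 0); column heights now [4 11 11 11 12], max=12

Answer: 0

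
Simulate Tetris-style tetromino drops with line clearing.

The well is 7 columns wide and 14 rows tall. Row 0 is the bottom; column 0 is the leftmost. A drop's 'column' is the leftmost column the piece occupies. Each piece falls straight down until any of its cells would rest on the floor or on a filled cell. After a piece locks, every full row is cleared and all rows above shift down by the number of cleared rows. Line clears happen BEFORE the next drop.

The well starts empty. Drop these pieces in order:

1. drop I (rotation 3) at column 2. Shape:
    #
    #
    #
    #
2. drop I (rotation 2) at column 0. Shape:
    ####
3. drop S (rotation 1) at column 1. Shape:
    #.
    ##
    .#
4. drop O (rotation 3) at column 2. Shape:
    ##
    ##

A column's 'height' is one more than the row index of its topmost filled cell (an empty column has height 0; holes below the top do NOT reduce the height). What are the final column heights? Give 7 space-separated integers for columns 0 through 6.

Answer: 5 8 9 9 0 0 0

Derivation:
Drop 1: I rot3 at col 2 lands with bottom-row=0; cleared 0 line(s) (total 0); column heights now [0 0 4 0 0 0 0], max=4
Drop 2: I rot2 at col 0 lands with bottom-row=4; cleared 0 line(s) (total 0); column heights now [5 5 5 5 0 0 0], max=5
Drop 3: S rot1 at col 1 lands with bottom-row=5; cleared 0 line(s) (total 0); column heights now [5 8 7 5 0 0 0], max=8
Drop 4: O rot3 at col 2 lands with bottom-row=7; cleared 0 line(s) (total 0); column heights now [5 8 9 9 0 0 0], max=9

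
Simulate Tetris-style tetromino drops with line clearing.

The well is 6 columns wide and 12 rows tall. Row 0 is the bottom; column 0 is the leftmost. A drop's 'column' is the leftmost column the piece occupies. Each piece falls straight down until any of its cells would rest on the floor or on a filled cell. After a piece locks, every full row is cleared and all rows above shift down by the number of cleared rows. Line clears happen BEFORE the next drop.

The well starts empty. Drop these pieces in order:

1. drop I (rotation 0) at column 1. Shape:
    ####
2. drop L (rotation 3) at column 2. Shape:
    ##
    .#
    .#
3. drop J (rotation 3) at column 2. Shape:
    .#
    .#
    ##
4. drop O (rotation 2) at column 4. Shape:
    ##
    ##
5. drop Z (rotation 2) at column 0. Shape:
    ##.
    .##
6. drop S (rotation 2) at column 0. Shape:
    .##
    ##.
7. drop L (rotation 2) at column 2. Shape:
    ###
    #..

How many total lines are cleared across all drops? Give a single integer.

Answer: 0

Derivation:
Drop 1: I rot0 at col 1 lands with bottom-row=0; cleared 0 line(s) (total 0); column heights now [0 1 1 1 1 0], max=1
Drop 2: L rot3 at col 2 lands with bottom-row=1; cleared 0 line(s) (total 0); column heights now [0 1 4 4 1 0], max=4
Drop 3: J rot3 at col 2 lands with bottom-row=4; cleared 0 line(s) (total 0); column heights now [0 1 5 7 1 0], max=7
Drop 4: O rot2 at col 4 lands with bottom-row=1; cleared 0 line(s) (total 0); column heights now [0 1 5 7 3 3], max=7
Drop 5: Z rot2 at col 0 lands with bottom-row=5; cleared 0 line(s) (total 0); column heights now [7 7 6 7 3 3], max=7
Drop 6: S rot2 at col 0 lands with bottom-row=7; cleared 0 line(s) (total 0); column heights now [8 9 9 7 3 3], max=9
Drop 7: L rot2 at col 2 lands with bottom-row=9; cleared 0 line(s) (total 0); column heights now [8 9 11 11 11 3], max=11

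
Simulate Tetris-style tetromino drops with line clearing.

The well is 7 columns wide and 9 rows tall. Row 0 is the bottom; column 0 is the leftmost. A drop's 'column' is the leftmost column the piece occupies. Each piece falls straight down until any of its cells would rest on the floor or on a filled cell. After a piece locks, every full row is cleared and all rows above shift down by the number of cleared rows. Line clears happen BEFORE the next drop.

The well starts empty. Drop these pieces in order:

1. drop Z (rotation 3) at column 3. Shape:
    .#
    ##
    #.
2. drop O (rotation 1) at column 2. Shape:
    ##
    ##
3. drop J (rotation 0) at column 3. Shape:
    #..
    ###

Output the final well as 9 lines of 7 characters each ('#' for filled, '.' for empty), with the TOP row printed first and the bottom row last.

Answer: .......
.......
.......
...#...
...###.
..##...
..###..
...##..
...#...

Derivation:
Drop 1: Z rot3 at col 3 lands with bottom-row=0; cleared 0 line(s) (total 0); column heights now [0 0 0 2 3 0 0], max=3
Drop 2: O rot1 at col 2 lands with bottom-row=2; cleared 0 line(s) (total 0); column heights now [0 0 4 4 3 0 0], max=4
Drop 3: J rot0 at col 3 lands with bottom-row=4; cleared 0 line(s) (total 0); column heights now [0 0 4 6 5 5 0], max=6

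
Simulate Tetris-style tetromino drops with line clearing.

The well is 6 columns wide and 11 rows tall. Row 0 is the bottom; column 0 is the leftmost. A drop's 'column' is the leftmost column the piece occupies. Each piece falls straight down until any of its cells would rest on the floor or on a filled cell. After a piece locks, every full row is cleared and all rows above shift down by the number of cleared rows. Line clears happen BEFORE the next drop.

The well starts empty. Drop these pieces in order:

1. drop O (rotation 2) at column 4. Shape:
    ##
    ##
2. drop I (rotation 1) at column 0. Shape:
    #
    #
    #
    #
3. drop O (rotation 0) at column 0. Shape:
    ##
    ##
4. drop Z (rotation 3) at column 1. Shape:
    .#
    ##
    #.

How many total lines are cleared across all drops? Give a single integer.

Drop 1: O rot2 at col 4 lands with bottom-row=0; cleared 0 line(s) (total 0); column heights now [0 0 0 0 2 2], max=2
Drop 2: I rot1 at col 0 lands with bottom-row=0; cleared 0 line(s) (total 0); column heights now [4 0 0 0 2 2], max=4
Drop 3: O rot0 at col 0 lands with bottom-row=4; cleared 0 line(s) (total 0); column heights now [6 6 0 0 2 2], max=6
Drop 4: Z rot3 at col 1 lands with bottom-row=6; cleared 0 line(s) (total 0); column heights now [6 8 9 0 2 2], max=9

Answer: 0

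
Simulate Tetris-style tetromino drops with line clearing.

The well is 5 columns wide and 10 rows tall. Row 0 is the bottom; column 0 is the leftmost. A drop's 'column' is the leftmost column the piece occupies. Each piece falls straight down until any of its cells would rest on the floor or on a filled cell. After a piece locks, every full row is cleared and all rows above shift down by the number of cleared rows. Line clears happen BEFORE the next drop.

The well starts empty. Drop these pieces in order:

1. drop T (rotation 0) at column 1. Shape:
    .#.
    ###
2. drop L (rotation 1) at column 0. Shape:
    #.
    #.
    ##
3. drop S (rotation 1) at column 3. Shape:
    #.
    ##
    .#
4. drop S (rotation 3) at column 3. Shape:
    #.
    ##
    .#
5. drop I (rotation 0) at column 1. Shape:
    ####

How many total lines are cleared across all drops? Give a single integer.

Answer: 1

Derivation:
Drop 1: T rot0 at col 1 lands with bottom-row=0; cleared 0 line(s) (total 0); column heights now [0 1 2 1 0], max=2
Drop 2: L rot1 at col 0 lands with bottom-row=1; cleared 0 line(s) (total 0); column heights now [4 2 2 1 0], max=4
Drop 3: S rot1 at col 3 lands with bottom-row=0; cleared 1 line(s) (total 1); column heights now [3 1 1 2 1], max=3
Drop 4: S rot3 at col 3 lands with bottom-row=1; cleared 0 line(s) (total 1); column heights now [3 1 1 4 3], max=4
Drop 5: I rot0 at col 1 lands with bottom-row=4; cleared 0 line(s) (total 1); column heights now [3 5 5 5 5], max=5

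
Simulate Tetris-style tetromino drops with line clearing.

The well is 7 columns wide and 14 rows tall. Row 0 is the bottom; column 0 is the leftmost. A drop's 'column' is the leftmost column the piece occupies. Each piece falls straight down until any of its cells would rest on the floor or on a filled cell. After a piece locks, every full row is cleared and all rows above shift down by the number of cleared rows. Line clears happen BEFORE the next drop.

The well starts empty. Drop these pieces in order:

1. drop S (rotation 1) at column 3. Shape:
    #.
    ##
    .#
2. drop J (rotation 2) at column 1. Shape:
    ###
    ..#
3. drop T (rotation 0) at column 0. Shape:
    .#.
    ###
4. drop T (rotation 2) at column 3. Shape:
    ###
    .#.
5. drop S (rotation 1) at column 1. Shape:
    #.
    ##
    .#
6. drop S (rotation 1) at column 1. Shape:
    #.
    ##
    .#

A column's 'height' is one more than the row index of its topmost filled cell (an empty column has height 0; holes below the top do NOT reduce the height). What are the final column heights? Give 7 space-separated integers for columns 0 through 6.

Drop 1: S rot1 at col 3 lands with bottom-row=0; cleared 0 line(s) (total 0); column heights now [0 0 0 3 2 0 0], max=3
Drop 2: J rot2 at col 1 lands with bottom-row=3; cleared 0 line(s) (total 0); column heights now [0 5 5 5 2 0 0], max=5
Drop 3: T rot0 at col 0 lands with bottom-row=5; cleared 0 line(s) (total 0); column heights now [6 7 6 5 2 0 0], max=7
Drop 4: T rot2 at col 3 lands with bottom-row=4; cleared 0 line(s) (total 0); column heights now [6 7 6 6 6 6 0], max=7
Drop 5: S rot1 at col 1 lands with bottom-row=6; cleared 0 line(s) (total 0); column heights now [6 9 8 6 6 6 0], max=9
Drop 6: S rot1 at col 1 lands with bottom-row=8; cleared 0 line(s) (total 0); column heights now [6 11 10 6 6 6 0], max=11

Answer: 6 11 10 6 6 6 0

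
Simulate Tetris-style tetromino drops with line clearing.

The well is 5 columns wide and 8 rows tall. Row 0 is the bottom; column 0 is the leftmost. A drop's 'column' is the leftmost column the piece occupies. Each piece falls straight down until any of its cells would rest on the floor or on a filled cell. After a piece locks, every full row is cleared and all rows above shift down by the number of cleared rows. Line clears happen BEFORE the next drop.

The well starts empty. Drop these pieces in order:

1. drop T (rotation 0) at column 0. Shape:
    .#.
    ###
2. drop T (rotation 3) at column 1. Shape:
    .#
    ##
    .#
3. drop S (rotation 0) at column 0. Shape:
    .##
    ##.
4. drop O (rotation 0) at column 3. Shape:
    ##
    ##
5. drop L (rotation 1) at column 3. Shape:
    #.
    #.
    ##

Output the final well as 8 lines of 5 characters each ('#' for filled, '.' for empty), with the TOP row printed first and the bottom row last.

Drop 1: T rot0 at col 0 lands with bottom-row=0; cleared 0 line(s) (total 0); column heights now [1 2 1 0 0], max=2
Drop 2: T rot3 at col 1 lands with bottom-row=1; cleared 0 line(s) (total 0); column heights now [1 3 4 0 0], max=4
Drop 3: S rot0 at col 0 lands with bottom-row=3; cleared 0 line(s) (total 0); column heights now [4 5 5 0 0], max=5
Drop 4: O rot0 at col 3 lands with bottom-row=0; cleared 1 line(s) (total 1); column heights now [3 4 4 1 1], max=4
Drop 5: L rot1 at col 3 lands with bottom-row=1; cleared 0 line(s) (total 1); column heights now [3 4 4 4 2], max=4

Answer: .....
.....
.....
.....
.###.
####.
.####
.####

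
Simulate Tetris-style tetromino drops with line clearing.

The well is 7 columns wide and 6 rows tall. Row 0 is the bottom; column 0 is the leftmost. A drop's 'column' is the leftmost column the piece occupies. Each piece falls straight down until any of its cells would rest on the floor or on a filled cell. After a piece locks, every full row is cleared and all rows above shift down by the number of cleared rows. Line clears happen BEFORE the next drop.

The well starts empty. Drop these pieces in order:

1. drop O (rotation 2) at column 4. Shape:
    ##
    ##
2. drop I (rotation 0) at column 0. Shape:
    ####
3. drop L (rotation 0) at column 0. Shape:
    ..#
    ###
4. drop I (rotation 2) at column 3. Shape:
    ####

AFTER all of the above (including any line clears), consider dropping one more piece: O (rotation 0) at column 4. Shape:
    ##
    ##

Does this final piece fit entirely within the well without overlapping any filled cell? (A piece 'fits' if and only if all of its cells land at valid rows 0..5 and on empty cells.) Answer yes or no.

Answer: yes

Derivation:
Drop 1: O rot2 at col 4 lands with bottom-row=0; cleared 0 line(s) (total 0); column heights now [0 0 0 0 2 2 0], max=2
Drop 2: I rot0 at col 0 lands with bottom-row=0; cleared 0 line(s) (total 0); column heights now [1 1 1 1 2 2 0], max=2
Drop 3: L rot0 at col 0 lands with bottom-row=1; cleared 0 line(s) (total 0); column heights now [2 2 3 1 2 2 0], max=3
Drop 4: I rot2 at col 3 lands with bottom-row=2; cleared 0 line(s) (total 0); column heights now [2 2 3 3 3 3 3], max=3
Test piece O rot0 at col 4 (width 2): heights before test = [2 2 3 3 3 3 3]; fits = True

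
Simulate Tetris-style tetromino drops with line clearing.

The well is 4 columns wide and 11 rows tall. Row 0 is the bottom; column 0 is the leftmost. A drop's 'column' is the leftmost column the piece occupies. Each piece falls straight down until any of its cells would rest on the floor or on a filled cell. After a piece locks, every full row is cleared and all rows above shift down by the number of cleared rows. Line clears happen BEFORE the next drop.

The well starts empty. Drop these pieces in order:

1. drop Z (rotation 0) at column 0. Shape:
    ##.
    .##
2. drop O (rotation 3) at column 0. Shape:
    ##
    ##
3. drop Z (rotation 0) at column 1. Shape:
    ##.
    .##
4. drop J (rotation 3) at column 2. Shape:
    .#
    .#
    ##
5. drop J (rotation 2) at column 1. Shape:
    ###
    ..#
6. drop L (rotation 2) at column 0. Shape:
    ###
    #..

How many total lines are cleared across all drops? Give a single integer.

Drop 1: Z rot0 at col 0 lands with bottom-row=0; cleared 0 line(s) (total 0); column heights now [2 2 1 0], max=2
Drop 2: O rot3 at col 0 lands with bottom-row=2; cleared 0 line(s) (total 0); column heights now [4 4 1 0], max=4
Drop 3: Z rot0 at col 1 lands with bottom-row=3; cleared 1 line(s) (total 1); column heights now [3 4 4 0], max=4
Drop 4: J rot3 at col 2 lands with bottom-row=4; cleared 0 line(s) (total 1); column heights now [3 4 5 7], max=7
Drop 5: J rot2 at col 1 lands with bottom-row=7; cleared 0 line(s) (total 1); column heights now [3 9 9 9], max=9
Drop 6: L rot2 at col 0 lands with bottom-row=8; cleared 1 line(s) (total 2); column heights now [9 9 9 8], max=9

Answer: 2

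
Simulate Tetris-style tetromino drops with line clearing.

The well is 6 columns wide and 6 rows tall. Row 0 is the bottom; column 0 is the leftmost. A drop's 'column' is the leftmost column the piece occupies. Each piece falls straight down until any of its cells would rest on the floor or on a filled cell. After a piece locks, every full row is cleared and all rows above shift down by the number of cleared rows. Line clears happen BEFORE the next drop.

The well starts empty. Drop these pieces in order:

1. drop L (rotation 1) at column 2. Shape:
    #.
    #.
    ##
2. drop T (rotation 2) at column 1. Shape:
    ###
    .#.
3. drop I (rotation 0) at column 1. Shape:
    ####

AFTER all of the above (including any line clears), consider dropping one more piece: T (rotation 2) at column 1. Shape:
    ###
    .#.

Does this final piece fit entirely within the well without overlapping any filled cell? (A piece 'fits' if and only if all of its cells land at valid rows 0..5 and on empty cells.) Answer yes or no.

Drop 1: L rot1 at col 2 lands with bottom-row=0; cleared 0 line(s) (total 0); column heights now [0 0 3 1 0 0], max=3
Drop 2: T rot2 at col 1 lands with bottom-row=3; cleared 0 line(s) (total 0); column heights now [0 5 5 5 0 0], max=5
Drop 3: I rot0 at col 1 lands with bottom-row=5; cleared 0 line(s) (total 0); column heights now [0 6 6 6 6 0], max=6
Test piece T rot2 at col 1 (width 3): heights before test = [0 6 6 6 6 0]; fits = False

Answer: no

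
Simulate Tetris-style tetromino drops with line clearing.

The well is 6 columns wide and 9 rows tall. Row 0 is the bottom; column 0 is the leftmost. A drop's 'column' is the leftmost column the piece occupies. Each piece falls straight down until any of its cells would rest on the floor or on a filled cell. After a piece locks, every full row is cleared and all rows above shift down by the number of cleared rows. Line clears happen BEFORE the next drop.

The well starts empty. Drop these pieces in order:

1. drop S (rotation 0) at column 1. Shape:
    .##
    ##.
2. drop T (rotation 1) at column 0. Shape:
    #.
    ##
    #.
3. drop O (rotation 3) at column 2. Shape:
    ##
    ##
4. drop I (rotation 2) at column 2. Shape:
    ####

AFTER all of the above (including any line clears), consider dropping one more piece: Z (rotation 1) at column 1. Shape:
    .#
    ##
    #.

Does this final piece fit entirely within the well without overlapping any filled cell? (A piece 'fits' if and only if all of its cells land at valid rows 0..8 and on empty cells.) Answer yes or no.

Answer: yes

Derivation:
Drop 1: S rot0 at col 1 lands with bottom-row=0; cleared 0 line(s) (total 0); column heights now [0 1 2 2 0 0], max=2
Drop 2: T rot1 at col 0 lands with bottom-row=0; cleared 0 line(s) (total 0); column heights now [3 2 2 2 0 0], max=3
Drop 3: O rot3 at col 2 lands with bottom-row=2; cleared 0 line(s) (total 0); column heights now [3 2 4 4 0 0], max=4
Drop 4: I rot2 at col 2 lands with bottom-row=4; cleared 0 line(s) (total 0); column heights now [3 2 5 5 5 5], max=5
Test piece Z rot1 at col 1 (width 2): heights before test = [3 2 5 5 5 5]; fits = True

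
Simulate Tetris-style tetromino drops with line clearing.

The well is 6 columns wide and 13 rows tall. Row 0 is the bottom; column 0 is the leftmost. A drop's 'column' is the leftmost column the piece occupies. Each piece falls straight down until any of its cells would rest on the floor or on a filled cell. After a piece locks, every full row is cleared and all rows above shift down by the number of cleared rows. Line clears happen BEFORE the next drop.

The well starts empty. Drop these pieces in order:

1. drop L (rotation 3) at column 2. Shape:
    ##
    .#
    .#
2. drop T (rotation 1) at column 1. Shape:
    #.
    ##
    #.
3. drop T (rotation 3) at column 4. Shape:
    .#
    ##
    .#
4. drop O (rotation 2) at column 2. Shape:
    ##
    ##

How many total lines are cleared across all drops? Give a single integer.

Answer: 0

Derivation:
Drop 1: L rot3 at col 2 lands with bottom-row=0; cleared 0 line(s) (total 0); column heights now [0 0 3 3 0 0], max=3
Drop 2: T rot1 at col 1 lands with bottom-row=2; cleared 0 line(s) (total 0); column heights now [0 5 4 3 0 0], max=5
Drop 3: T rot3 at col 4 lands with bottom-row=0; cleared 0 line(s) (total 0); column heights now [0 5 4 3 2 3], max=5
Drop 4: O rot2 at col 2 lands with bottom-row=4; cleared 0 line(s) (total 0); column heights now [0 5 6 6 2 3], max=6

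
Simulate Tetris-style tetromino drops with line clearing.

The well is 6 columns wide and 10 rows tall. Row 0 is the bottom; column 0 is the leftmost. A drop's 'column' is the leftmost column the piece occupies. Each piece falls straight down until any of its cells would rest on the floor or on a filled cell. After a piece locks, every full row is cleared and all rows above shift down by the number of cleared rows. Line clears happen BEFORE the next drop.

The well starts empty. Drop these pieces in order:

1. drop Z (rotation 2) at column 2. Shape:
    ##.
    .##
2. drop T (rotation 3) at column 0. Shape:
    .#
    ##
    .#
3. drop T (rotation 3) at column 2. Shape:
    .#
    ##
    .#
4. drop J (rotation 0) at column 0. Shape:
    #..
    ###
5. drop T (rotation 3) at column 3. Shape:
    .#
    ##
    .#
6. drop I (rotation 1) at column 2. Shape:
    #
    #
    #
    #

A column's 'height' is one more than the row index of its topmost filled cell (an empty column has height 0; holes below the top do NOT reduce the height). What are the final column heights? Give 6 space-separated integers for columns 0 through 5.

Drop 1: Z rot2 at col 2 lands with bottom-row=0; cleared 0 line(s) (total 0); column heights now [0 0 2 2 1 0], max=2
Drop 2: T rot3 at col 0 lands with bottom-row=0; cleared 0 line(s) (total 0); column heights now [2 3 2 2 1 0], max=3
Drop 3: T rot3 at col 2 lands with bottom-row=2; cleared 0 line(s) (total 0); column heights now [2 3 4 5 1 0], max=5
Drop 4: J rot0 at col 0 lands with bottom-row=4; cleared 0 line(s) (total 0); column heights now [6 5 5 5 1 0], max=6
Drop 5: T rot3 at col 3 lands with bottom-row=4; cleared 0 line(s) (total 0); column heights now [6 5 5 6 7 0], max=7
Drop 6: I rot1 at col 2 lands with bottom-row=5; cleared 0 line(s) (total 0); column heights now [6 5 9 6 7 0], max=9

Answer: 6 5 9 6 7 0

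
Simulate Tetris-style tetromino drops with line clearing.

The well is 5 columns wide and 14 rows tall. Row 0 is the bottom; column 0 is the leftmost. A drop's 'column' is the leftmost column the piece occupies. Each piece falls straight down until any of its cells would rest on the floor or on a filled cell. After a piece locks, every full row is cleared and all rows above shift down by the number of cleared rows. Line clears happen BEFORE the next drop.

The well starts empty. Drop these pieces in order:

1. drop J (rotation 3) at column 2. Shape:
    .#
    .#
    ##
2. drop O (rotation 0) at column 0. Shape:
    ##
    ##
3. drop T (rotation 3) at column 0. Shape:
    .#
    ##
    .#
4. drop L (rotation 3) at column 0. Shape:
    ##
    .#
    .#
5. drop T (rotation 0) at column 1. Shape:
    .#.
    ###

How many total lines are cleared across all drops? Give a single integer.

Drop 1: J rot3 at col 2 lands with bottom-row=0; cleared 0 line(s) (total 0); column heights now [0 0 1 3 0], max=3
Drop 2: O rot0 at col 0 lands with bottom-row=0; cleared 0 line(s) (total 0); column heights now [2 2 1 3 0], max=3
Drop 3: T rot3 at col 0 lands with bottom-row=2; cleared 0 line(s) (total 0); column heights now [4 5 1 3 0], max=5
Drop 4: L rot3 at col 0 lands with bottom-row=5; cleared 0 line(s) (total 0); column heights now [8 8 1 3 0], max=8
Drop 5: T rot0 at col 1 lands with bottom-row=8; cleared 0 line(s) (total 0); column heights now [8 9 10 9 0], max=10

Answer: 0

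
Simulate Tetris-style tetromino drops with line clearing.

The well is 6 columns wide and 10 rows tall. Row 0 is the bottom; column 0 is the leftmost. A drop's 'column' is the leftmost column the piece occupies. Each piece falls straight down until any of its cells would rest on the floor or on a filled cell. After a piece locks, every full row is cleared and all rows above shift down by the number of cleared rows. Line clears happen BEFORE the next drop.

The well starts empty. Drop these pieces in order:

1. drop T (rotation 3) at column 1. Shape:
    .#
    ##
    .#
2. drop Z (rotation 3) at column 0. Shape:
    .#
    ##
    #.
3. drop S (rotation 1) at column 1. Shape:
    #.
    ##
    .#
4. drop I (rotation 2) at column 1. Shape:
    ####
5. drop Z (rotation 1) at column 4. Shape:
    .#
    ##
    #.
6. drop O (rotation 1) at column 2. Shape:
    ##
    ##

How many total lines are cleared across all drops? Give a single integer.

Drop 1: T rot3 at col 1 lands with bottom-row=0; cleared 0 line(s) (total 0); column heights now [0 2 3 0 0 0], max=3
Drop 2: Z rot3 at col 0 lands with bottom-row=1; cleared 0 line(s) (total 0); column heights now [3 4 3 0 0 0], max=4
Drop 3: S rot1 at col 1 lands with bottom-row=3; cleared 0 line(s) (total 0); column heights now [3 6 5 0 0 0], max=6
Drop 4: I rot2 at col 1 lands with bottom-row=6; cleared 0 line(s) (total 0); column heights now [3 7 7 7 7 0], max=7
Drop 5: Z rot1 at col 4 lands with bottom-row=7; cleared 0 line(s) (total 0); column heights now [3 7 7 7 9 10], max=10
Drop 6: O rot1 at col 2 lands with bottom-row=7; cleared 0 line(s) (total 0); column heights now [3 7 9 9 9 10], max=10

Answer: 0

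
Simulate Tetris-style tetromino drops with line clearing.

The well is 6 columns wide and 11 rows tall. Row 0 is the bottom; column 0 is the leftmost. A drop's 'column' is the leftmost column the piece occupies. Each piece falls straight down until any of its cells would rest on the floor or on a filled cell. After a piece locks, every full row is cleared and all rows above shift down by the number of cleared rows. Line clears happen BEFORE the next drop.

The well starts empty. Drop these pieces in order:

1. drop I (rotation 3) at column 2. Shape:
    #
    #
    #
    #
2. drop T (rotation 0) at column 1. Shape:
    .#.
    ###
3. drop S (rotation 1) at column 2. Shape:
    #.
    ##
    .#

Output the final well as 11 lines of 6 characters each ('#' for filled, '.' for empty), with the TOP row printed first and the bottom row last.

Drop 1: I rot3 at col 2 lands with bottom-row=0; cleared 0 line(s) (total 0); column heights now [0 0 4 0 0 0], max=4
Drop 2: T rot0 at col 1 lands with bottom-row=4; cleared 0 line(s) (total 0); column heights now [0 5 6 5 0 0], max=6
Drop 3: S rot1 at col 2 lands with bottom-row=5; cleared 0 line(s) (total 0); column heights now [0 5 8 7 0 0], max=8

Answer: ......
......
......
..#...
..##..
..##..
.###..
..#...
..#...
..#...
..#...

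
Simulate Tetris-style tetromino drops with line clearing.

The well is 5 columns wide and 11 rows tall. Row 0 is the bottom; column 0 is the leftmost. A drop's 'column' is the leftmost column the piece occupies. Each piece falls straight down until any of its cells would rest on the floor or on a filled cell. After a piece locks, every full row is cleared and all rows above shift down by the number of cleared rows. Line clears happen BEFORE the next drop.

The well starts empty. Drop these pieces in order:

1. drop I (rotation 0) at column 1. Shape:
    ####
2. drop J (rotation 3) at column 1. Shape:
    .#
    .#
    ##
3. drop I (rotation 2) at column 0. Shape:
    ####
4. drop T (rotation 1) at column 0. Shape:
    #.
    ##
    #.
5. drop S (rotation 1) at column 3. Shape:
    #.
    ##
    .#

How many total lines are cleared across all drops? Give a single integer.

Answer: 1

Derivation:
Drop 1: I rot0 at col 1 lands with bottom-row=0; cleared 0 line(s) (total 0); column heights now [0 1 1 1 1], max=1
Drop 2: J rot3 at col 1 lands with bottom-row=1; cleared 0 line(s) (total 0); column heights now [0 2 4 1 1], max=4
Drop 3: I rot2 at col 0 lands with bottom-row=4; cleared 0 line(s) (total 0); column heights now [5 5 5 5 1], max=5
Drop 4: T rot1 at col 0 lands with bottom-row=5; cleared 0 line(s) (total 0); column heights now [8 7 5 5 1], max=8
Drop 5: S rot1 at col 3 lands with bottom-row=4; cleared 1 line(s) (total 1); column heights now [7 6 4 6 5], max=7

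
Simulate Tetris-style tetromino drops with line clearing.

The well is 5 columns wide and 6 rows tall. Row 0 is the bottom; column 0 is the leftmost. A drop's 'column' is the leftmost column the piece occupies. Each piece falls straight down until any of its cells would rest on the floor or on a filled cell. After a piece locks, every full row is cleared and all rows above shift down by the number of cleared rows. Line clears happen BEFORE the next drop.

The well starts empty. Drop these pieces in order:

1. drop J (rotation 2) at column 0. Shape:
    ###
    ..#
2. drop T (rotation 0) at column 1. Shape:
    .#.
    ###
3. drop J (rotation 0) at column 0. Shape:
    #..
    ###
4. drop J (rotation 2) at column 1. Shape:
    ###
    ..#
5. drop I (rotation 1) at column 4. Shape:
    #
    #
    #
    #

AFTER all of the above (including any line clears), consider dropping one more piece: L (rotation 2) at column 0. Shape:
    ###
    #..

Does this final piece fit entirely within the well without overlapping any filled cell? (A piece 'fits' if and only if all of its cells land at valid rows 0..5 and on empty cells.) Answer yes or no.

Answer: no

Derivation:
Drop 1: J rot2 at col 0 lands with bottom-row=0; cleared 0 line(s) (total 0); column heights now [2 2 2 0 0], max=2
Drop 2: T rot0 at col 1 lands with bottom-row=2; cleared 0 line(s) (total 0); column heights now [2 3 4 3 0], max=4
Drop 3: J rot0 at col 0 lands with bottom-row=4; cleared 0 line(s) (total 0); column heights now [6 5 5 3 0], max=6
Drop 4: J rot2 at col 1 lands with bottom-row=4; cleared 0 line(s) (total 0); column heights now [6 6 6 6 0], max=6
Drop 5: I rot1 at col 4 lands with bottom-row=0; cleared 0 line(s) (total 0); column heights now [6 6 6 6 4], max=6
Test piece L rot2 at col 0 (width 3): heights before test = [6 6 6 6 4]; fits = False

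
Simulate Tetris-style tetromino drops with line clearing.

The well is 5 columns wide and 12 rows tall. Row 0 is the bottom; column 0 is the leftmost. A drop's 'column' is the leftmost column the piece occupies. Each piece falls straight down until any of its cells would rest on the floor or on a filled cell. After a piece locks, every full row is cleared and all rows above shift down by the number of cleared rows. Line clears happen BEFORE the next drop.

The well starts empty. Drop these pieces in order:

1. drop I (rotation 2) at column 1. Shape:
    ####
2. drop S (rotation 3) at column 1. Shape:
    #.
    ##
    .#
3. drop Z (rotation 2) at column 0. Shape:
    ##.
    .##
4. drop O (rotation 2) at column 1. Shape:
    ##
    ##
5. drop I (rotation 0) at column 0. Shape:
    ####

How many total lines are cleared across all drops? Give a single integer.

Drop 1: I rot2 at col 1 lands with bottom-row=0; cleared 0 line(s) (total 0); column heights now [0 1 1 1 1], max=1
Drop 2: S rot3 at col 1 lands with bottom-row=1; cleared 0 line(s) (total 0); column heights now [0 4 3 1 1], max=4
Drop 3: Z rot2 at col 0 lands with bottom-row=4; cleared 0 line(s) (total 0); column heights now [6 6 5 1 1], max=6
Drop 4: O rot2 at col 1 lands with bottom-row=6; cleared 0 line(s) (total 0); column heights now [6 8 8 1 1], max=8
Drop 5: I rot0 at col 0 lands with bottom-row=8; cleared 0 line(s) (total 0); column heights now [9 9 9 9 1], max=9

Answer: 0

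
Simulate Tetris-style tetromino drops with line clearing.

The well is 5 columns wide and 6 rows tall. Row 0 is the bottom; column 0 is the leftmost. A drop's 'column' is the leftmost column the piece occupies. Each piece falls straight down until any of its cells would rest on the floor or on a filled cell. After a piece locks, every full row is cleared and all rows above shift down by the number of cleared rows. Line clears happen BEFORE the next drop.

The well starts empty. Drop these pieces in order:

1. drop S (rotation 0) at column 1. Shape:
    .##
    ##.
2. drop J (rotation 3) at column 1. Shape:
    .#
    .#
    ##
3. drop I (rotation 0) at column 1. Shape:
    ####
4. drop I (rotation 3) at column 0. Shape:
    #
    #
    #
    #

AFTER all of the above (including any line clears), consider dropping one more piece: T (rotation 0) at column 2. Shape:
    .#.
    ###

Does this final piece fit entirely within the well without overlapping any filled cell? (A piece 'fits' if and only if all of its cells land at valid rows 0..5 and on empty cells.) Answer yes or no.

Answer: no

Derivation:
Drop 1: S rot0 at col 1 lands with bottom-row=0; cleared 0 line(s) (total 0); column heights now [0 1 2 2 0], max=2
Drop 2: J rot3 at col 1 lands with bottom-row=2; cleared 0 line(s) (total 0); column heights now [0 3 5 2 0], max=5
Drop 3: I rot0 at col 1 lands with bottom-row=5; cleared 0 line(s) (total 0); column heights now [0 6 6 6 6], max=6
Drop 4: I rot3 at col 0 lands with bottom-row=0; cleared 0 line(s) (total 0); column heights now [4 6 6 6 6], max=6
Test piece T rot0 at col 2 (width 3): heights before test = [4 6 6 6 6]; fits = False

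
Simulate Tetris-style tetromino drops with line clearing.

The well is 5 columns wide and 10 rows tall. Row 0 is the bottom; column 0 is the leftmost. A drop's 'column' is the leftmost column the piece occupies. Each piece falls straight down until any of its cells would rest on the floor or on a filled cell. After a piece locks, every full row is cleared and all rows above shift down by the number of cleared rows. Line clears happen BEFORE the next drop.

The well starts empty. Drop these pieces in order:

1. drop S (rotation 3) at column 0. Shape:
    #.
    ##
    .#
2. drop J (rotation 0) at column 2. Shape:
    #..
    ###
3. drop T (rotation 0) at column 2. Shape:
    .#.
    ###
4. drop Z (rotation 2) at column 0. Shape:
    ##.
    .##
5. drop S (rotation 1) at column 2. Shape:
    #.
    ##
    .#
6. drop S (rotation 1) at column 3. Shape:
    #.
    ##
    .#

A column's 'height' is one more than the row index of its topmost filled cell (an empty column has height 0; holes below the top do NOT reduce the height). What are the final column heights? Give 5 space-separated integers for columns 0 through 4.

Answer: 5 5 7 8 7

Derivation:
Drop 1: S rot3 at col 0 lands with bottom-row=0; cleared 0 line(s) (total 0); column heights now [3 2 0 0 0], max=3
Drop 2: J rot0 at col 2 lands with bottom-row=0; cleared 0 line(s) (total 0); column heights now [3 2 2 1 1], max=3
Drop 3: T rot0 at col 2 lands with bottom-row=2; cleared 0 line(s) (total 0); column heights now [3 2 3 4 3], max=4
Drop 4: Z rot2 at col 0 lands with bottom-row=3; cleared 0 line(s) (total 0); column heights now [5 5 4 4 3], max=5
Drop 5: S rot1 at col 2 lands with bottom-row=4; cleared 0 line(s) (total 0); column heights now [5 5 7 6 3], max=7
Drop 6: S rot1 at col 3 lands with bottom-row=5; cleared 0 line(s) (total 0); column heights now [5 5 7 8 7], max=8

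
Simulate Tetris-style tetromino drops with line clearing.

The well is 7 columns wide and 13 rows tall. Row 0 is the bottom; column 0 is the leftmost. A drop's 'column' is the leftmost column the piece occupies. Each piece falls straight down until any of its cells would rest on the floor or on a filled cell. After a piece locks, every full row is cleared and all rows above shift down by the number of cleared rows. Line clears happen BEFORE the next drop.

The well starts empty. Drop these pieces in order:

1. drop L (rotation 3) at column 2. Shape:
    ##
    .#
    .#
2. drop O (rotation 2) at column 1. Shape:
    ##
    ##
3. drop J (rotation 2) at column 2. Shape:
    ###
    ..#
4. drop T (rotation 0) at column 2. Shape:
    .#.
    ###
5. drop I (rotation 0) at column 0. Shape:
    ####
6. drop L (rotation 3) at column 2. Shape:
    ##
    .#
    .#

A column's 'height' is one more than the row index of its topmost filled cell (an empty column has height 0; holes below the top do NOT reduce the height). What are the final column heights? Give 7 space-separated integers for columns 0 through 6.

Drop 1: L rot3 at col 2 lands with bottom-row=0; cleared 0 line(s) (total 0); column heights now [0 0 3 3 0 0 0], max=3
Drop 2: O rot2 at col 1 lands with bottom-row=3; cleared 0 line(s) (total 0); column heights now [0 5 5 3 0 0 0], max=5
Drop 3: J rot2 at col 2 lands with bottom-row=4; cleared 0 line(s) (total 0); column heights now [0 5 6 6 6 0 0], max=6
Drop 4: T rot0 at col 2 lands with bottom-row=6; cleared 0 line(s) (total 0); column heights now [0 5 7 8 7 0 0], max=8
Drop 5: I rot0 at col 0 lands with bottom-row=8; cleared 0 line(s) (total 0); column heights now [9 9 9 9 7 0 0], max=9
Drop 6: L rot3 at col 2 lands with bottom-row=9; cleared 0 line(s) (total 0); column heights now [9 9 12 12 7 0 0], max=12

Answer: 9 9 12 12 7 0 0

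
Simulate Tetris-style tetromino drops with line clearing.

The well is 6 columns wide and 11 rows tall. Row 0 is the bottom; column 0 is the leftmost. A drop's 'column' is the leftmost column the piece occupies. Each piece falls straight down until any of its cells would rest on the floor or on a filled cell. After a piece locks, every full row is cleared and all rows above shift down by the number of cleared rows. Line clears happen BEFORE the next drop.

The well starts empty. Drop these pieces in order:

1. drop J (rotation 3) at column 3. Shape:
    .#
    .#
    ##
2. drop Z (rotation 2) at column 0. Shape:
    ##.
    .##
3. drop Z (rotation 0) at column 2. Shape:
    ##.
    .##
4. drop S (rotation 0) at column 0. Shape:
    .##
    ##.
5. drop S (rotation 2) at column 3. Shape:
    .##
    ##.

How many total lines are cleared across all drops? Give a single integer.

Answer: 0

Derivation:
Drop 1: J rot3 at col 3 lands with bottom-row=0; cleared 0 line(s) (total 0); column heights now [0 0 0 1 3 0], max=3
Drop 2: Z rot2 at col 0 lands with bottom-row=0; cleared 0 line(s) (total 0); column heights now [2 2 1 1 3 0], max=3
Drop 3: Z rot0 at col 2 lands with bottom-row=3; cleared 0 line(s) (total 0); column heights now [2 2 5 5 4 0], max=5
Drop 4: S rot0 at col 0 lands with bottom-row=4; cleared 0 line(s) (total 0); column heights now [5 6 6 5 4 0], max=6
Drop 5: S rot2 at col 3 lands with bottom-row=5; cleared 0 line(s) (total 0); column heights now [5 6 6 6 7 7], max=7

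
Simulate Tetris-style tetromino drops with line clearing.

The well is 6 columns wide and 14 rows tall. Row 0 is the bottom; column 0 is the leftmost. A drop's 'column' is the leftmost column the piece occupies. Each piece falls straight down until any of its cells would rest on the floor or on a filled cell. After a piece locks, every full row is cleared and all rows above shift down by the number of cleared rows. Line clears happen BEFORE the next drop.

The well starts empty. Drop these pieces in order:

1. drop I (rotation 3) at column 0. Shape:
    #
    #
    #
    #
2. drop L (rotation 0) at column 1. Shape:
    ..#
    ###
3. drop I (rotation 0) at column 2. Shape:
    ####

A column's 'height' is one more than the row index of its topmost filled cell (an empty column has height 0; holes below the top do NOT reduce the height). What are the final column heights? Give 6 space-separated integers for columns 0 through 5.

Answer: 4 1 3 3 3 3

Derivation:
Drop 1: I rot3 at col 0 lands with bottom-row=0; cleared 0 line(s) (total 0); column heights now [4 0 0 0 0 0], max=4
Drop 2: L rot0 at col 1 lands with bottom-row=0; cleared 0 line(s) (total 0); column heights now [4 1 1 2 0 0], max=4
Drop 3: I rot0 at col 2 lands with bottom-row=2; cleared 0 line(s) (total 0); column heights now [4 1 3 3 3 3], max=4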